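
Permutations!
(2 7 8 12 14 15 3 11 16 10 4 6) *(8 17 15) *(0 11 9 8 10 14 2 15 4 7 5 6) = (0 11 16 14 10 7 17 4)(2 5 6 15 3 9 8 12) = [11, 1, 5, 9, 0, 6, 15, 17, 12, 8, 7, 16, 2, 13, 10, 3, 14, 4]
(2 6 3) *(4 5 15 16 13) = (2 6 3)(4 5 15 16 13) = [0, 1, 6, 2, 5, 15, 3, 7, 8, 9, 10, 11, 12, 4, 14, 16, 13]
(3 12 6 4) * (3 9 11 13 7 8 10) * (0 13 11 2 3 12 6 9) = (0 13 7 8 10 12 9 2 3 6 4) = [13, 1, 3, 6, 0, 5, 4, 8, 10, 2, 12, 11, 9, 7]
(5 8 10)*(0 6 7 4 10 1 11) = (0 6 7 4 10 5 8 1 11) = [6, 11, 2, 3, 10, 8, 7, 4, 1, 9, 5, 0]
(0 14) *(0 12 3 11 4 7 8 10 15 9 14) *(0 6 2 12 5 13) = [6, 1, 12, 11, 7, 13, 2, 8, 10, 14, 15, 4, 3, 0, 5, 9] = (0 6 2 12 3 11 4 7 8 10 15 9 14 5 13)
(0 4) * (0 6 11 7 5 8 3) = (0 4 6 11 7 5 8 3) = [4, 1, 2, 0, 6, 8, 11, 5, 3, 9, 10, 7]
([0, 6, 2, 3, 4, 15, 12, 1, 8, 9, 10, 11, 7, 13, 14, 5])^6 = [0, 12, 2, 3, 4, 5, 7, 6, 8, 9, 10, 11, 1, 13, 14, 15]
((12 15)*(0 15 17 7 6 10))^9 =((0 15 12 17 7 6 10))^9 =(0 12 7 10 15 17 6)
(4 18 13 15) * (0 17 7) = (0 17 7)(4 18 13 15) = [17, 1, 2, 3, 18, 5, 6, 0, 8, 9, 10, 11, 12, 15, 14, 4, 16, 7, 13]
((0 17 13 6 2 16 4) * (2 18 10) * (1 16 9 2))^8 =(0 4 16 1 10 18 6 13 17)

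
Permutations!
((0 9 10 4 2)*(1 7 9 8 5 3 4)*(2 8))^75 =((0 2)(1 7 9 10)(3 4 8 5))^75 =(0 2)(1 10 9 7)(3 5 8 4)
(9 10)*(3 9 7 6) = (3 9 10 7 6) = [0, 1, 2, 9, 4, 5, 3, 6, 8, 10, 7]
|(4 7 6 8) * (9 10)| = 4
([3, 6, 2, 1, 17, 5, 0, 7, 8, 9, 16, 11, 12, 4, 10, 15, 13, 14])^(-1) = (0 6 1 3)(4 13 16 10 14 17)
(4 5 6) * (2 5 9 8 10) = (2 5 6 4 9 8 10) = [0, 1, 5, 3, 9, 6, 4, 7, 10, 8, 2]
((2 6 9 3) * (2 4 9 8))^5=(2 8 6)(3 9 4)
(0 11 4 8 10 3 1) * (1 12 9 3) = (0 11 4 8 10 1)(3 12 9) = [11, 0, 2, 12, 8, 5, 6, 7, 10, 3, 1, 4, 9]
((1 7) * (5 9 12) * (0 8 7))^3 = (12)(0 1 7 8)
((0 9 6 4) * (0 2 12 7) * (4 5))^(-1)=((0 9 6 5 4 2 12 7))^(-1)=(0 7 12 2 4 5 6 9)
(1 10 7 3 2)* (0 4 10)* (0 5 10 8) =(0 4 8)(1 5 10 7 3 2) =[4, 5, 1, 2, 8, 10, 6, 3, 0, 9, 7]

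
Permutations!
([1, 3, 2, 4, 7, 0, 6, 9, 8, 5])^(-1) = (0 5 9 7 4 3 1)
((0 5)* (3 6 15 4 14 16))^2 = (3 15 14)(4 16 6)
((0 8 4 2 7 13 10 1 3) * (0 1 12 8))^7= (13)(1 3)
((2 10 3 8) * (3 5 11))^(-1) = (2 8 3 11 5 10)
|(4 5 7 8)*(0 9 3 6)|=4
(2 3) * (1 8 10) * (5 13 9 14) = (1 8 10)(2 3)(5 13 9 14) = [0, 8, 3, 2, 4, 13, 6, 7, 10, 14, 1, 11, 12, 9, 5]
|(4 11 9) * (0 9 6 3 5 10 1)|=|(0 9 4 11 6 3 5 10 1)|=9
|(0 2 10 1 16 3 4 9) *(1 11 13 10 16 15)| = |(0 2 16 3 4 9)(1 15)(10 11 13)| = 6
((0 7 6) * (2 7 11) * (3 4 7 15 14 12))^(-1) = ((0 11 2 15 14 12 3 4 7 6))^(-1) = (0 6 7 4 3 12 14 15 2 11)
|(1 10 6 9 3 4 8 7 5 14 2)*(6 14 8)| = |(1 10 14 2)(3 4 6 9)(5 8 7)| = 12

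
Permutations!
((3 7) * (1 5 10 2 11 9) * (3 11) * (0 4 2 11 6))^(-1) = (0 6 7 3 2 4)(1 9 11 10 5)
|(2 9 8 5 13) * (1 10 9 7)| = |(1 10 9 8 5 13 2 7)| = 8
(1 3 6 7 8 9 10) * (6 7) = (1 3 7 8 9 10) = [0, 3, 2, 7, 4, 5, 6, 8, 9, 10, 1]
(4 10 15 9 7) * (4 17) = (4 10 15 9 7 17) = [0, 1, 2, 3, 10, 5, 6, 17, 8, 7, 15, 11, 12, 13, 14, 9, 16, 4]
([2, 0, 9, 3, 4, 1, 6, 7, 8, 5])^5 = [0, 1, 2, 3, 4, 5, 6, 7, 8, 9]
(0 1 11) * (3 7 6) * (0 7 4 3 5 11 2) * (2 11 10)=(0 1 11 7 6 5 10 2)(3 4)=[1, 11, 0, 4, 3, 10, 5, 6, 8, 9, 2, 7]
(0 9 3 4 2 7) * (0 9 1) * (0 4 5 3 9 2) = (9)(0 1 4)(2 7)(3 5) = [1, 4, 7, 5, 0, 3, 6, 2, 8, 9]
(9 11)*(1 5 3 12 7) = (1 5 3 12 7)(9 11) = [0, 5, 2, 12, 4, 3, 6, 1, 8, 11, 10, 9, 7]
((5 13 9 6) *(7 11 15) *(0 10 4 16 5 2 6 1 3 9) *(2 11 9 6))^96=(16)(1 7 11 3 9 15 6)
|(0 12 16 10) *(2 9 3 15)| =|(0 12 16 10)(2 9 3 15)| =4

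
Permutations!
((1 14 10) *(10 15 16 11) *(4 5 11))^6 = ((1 14 15 16 4 5 11 10))^6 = (1 11 4 15)(5 16 14 10)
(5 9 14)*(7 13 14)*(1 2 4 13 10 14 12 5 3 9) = (1 2 4 13 12 5)(3 9 7 10 14) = [0, 2, 4, 9, 13, 1, 6, 10, 8, 7, 14, 11, 5, 12, 3]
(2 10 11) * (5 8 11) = (2 10 5 8 11) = [0, 1, 10, 3, 4, 8, 6, 7, 11, 9, 5, 2]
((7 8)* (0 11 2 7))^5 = (11)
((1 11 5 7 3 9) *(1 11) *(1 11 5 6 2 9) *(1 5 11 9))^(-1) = (1 2 6 11 9)(3 7 5)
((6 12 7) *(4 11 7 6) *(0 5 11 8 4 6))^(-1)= (0 12 6 7 11 5)(4 8)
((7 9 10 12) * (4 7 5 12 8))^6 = (12)(4 7 9 10 8)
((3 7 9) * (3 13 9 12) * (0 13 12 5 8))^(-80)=((0 13 9 12 3 7 5 8))^(-80)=(13)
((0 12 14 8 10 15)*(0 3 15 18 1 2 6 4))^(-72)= (0 6 1 10 14)(2 18 8 12 4)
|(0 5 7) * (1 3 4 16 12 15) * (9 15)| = 21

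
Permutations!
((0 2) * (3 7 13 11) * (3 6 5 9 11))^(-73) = ((0 2)(3 7 13)(5 9 11 6))^(-73) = (0 2)(3 13 7)(5 6 11 9)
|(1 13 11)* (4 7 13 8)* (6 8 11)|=|(1 11)(4 7 13 6 8)|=10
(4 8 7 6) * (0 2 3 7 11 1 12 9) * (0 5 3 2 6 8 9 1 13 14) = [6, 12, 2, 7, 9, 3, 4, 8, 11, 5, 10, 13, 1, 14, 0] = (0 6 4 9 5 3 7 8 11 13 14)(1 12)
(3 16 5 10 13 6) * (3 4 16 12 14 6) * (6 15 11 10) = (3 12 14 15 11 10 13)(4 16 5 6) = [0, 1, 2, 12, 16, 6, 4, 7, 8, 9, 13, 10, 14, 3, 15, 11, 5]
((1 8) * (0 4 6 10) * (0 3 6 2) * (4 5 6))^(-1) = ((0 5 6 10 3 4 2)(1 8))^(-1) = (0 2 4 3 10 6 5)(1 8)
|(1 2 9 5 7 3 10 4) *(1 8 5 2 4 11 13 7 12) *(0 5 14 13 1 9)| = |(0 5 12 9 2)(1 4 8 14 13 7 3 10 11)| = 45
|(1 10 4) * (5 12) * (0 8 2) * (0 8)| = |(1 10 4)(2 8)(5 12)| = 6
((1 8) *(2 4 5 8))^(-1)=(1 8 5 4 2)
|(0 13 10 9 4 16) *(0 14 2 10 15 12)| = |(0 13 15 12)(2 10 9 4 16 14)| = 12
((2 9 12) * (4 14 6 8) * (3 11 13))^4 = (14)(2 9 12)(3 11 13)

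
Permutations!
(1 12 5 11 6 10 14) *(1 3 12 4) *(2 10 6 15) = (1 4)(2 10 14 3 12 5 11 15) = [0, 4, 10, 12, 1, 11, 6, 7, 8, 9, 14, 15, 5, 13, 3, 2]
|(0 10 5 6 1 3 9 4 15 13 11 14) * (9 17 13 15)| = |(0 10 5 6 1 3 17 13 11 14)(4 9)| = 10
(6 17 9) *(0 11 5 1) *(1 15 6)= (0 11 5 15 6 17 9 1)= [11, 0, 2, 3, 4, 15, 17, 7, 8, 1, 10, 5, 12, 13, 14, 6, 16, 9]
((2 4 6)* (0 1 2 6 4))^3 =(6)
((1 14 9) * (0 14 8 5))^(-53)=(0 14 9 1 8 5)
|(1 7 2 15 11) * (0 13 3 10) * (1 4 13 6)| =11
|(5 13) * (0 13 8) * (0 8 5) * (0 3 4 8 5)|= 6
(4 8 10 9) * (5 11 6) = (4 8 10 9)(5 11 6) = [0, 1, 2, 3, 8, 11, 5, 7, 10, 4, 9, 6]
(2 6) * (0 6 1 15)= (0 6 2 1 15)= [6, 15, 1, 3, 4, 5, 2, 7, 8, 9, 10, 11, 12, 13, 14, 0]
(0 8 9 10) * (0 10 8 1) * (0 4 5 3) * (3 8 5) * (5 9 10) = (0 1 4 3)(5 8 10) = [1, 4, 2, 0, 3, 8, 6, 7, 10, 9, 5]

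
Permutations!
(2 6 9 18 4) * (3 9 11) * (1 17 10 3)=(1 17 10 3 9 18 4 2 6 11)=[0, 17, 6, 9, 2, 5, 11, 7, 8, 18, 3, 1, 12, 13, 14, 15, 16, 10, 4]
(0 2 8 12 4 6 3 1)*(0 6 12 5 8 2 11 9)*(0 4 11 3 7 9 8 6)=[3, 0, 2, 1, 12, 6, 7, 9, 5, 4, 10, 8, 11]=(0 3 1)(4 12 11 8 5 6 7 9)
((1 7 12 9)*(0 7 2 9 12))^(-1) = (12)(0 7)(1 9 2)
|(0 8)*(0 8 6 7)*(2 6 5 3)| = |(8)(0 5 3 2 6 7)| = 6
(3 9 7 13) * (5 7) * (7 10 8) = [0, 1, 2, 9, 4, 10, 6, 13, 7, 5, 8, 11, 12, 3] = (3 9 5 10 8 7 13)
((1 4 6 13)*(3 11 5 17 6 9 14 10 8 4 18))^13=(1 17 3 13 5 18 6 11)(4 10 9 8 14)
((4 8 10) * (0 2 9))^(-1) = (0 9 2)(4 10 8)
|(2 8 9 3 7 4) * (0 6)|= |(0 6)(2 8 9 3 7 4)|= 6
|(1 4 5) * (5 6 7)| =5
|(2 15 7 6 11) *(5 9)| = 10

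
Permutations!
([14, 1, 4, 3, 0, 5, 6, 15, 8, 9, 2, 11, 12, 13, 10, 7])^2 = (15)(0 10 4 14 2)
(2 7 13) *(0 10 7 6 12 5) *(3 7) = (0 10 3 7 13 2 6 12 5) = [10, 1, 6, 7, 4, 0, 12, 13, 8, 9, 3, 11, 5, 2]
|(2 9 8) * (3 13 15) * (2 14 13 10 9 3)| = 8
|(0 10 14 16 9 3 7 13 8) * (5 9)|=10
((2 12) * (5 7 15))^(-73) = ((2 12)(5 7 15))^(-73) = (2 12)(5 15 7)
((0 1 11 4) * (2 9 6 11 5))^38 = (0 11 9 5)(1 4 6 2) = ((0 1 5 2 9 6 11 4))^38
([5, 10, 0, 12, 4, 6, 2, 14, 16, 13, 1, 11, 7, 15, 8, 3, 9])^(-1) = [2, 10, 6, 15, 4, 0, 5, 12, 14, 16, 1, 11, 3, 9, 7, 13, 8]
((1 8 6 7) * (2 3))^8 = (8)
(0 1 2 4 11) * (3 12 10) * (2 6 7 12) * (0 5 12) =(0 1 6 7)(2 4 11 5 12 10 3) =[1, 6, 4, 2, 11, 12, 7, 0, 8, 9, 3, 5, 10]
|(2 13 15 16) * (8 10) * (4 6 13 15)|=|(2 15 16)(4 6 13)(8 10)|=6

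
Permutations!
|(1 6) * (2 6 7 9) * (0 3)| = 10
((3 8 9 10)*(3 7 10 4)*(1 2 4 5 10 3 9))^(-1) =(1 8 3 7 10 5 9 4 2)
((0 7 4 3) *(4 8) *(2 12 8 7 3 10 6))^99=((0 3)(2 12 8 4 10 6))^99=(0 3)(2 4)(6 8)(10 12)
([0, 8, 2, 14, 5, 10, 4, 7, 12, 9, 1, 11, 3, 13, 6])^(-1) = [0, 10, 2, 12, 6, 4, 14, 7, 1, 9, 5, 11, 8, 13, 3]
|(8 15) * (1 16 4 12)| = 4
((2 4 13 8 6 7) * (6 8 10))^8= (2 13 6)(4 10 7)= ((2 4 13 10 6 7))^8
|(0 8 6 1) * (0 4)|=|(0 8 6 1 4)|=5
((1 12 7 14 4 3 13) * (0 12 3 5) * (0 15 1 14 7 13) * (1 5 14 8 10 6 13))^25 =((0 12 1 3)(4 14)(5 15)(6 13 8 10))^25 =(0 12 1 3)(4 14)(5 15)(6 13 8 10)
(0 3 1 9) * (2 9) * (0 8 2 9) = [3, 9, 0, 1, 4, 5, 6, 7, 2, 8] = (0 3 1 9 8 2)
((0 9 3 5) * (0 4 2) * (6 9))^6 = ((0 6 9 3 5 4 2))^6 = (0 2 4 5 3 9 6)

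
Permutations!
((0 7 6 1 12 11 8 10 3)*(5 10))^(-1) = (0 3 10 5 8 11 12 1 6 7)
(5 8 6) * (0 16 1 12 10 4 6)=(0 16 1 12 10 4 6 5 8)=[16, 12, 2, 3, 6, 8, 5, 7, 0, 9, 4, 11, 10, 13, 14, 15, 1]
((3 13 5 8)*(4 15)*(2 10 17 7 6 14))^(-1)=((2 10 17 7 6 14)(3 13 5 8)(4 15))^(-1)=(2 14 6 7 17 10)(3 8 5 13)(4 15)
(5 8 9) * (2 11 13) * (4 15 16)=(2 11 13)(4 15 16)(5 8 9)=[0, 1, 11, 3, 15, 8, 6, 7, 9, 5, 10, 13, 12, 2, 14, 16, 4]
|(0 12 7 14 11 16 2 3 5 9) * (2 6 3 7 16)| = 28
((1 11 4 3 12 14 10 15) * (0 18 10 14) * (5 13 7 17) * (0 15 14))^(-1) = (0 14 10 18)(1 15 12 3 4 11)(5 17 7 13)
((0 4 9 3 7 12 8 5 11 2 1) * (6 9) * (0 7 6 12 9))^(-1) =((0 4 12 8 5 11 2 1 7 9 3 6))^(-1) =(0 6 3 9 7 1 2 11 5 8 12 4)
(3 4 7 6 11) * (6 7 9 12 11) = [0, 1, 2, 4, 9, 5, 6, 7, 8, 12, 10, 3, 11] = (3 4 9 12 11)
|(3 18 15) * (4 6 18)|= |(3 4 6 18 15)|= 5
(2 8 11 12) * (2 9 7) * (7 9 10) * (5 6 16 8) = (2 5 6 16 8 11 12 10 7) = [0, 1, 5, 3, 4, 6, 16, 2, 11, 9, 7, 12, 10, 13, 14, 15, 8]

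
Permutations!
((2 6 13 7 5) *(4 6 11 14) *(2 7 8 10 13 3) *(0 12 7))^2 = ((0 12 7 5)(2 11 14 4 6 3)(8 10 13))^2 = (0 7)(2 14 6)(3 11 4)(5 12)(8 13 10)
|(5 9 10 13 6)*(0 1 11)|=|(0 1 11)(5 9 10 13 6)|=15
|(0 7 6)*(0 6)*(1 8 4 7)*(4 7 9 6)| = 12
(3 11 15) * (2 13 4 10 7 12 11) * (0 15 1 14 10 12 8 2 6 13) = [15, 14, 0, 6, 12, 5, 13, 8, 2, 9, 7, 1, 11, 4, 10, 3] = (0 15 3 6 13 4 12 11 1 14 10 7 8 2)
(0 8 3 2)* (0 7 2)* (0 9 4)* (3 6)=(0 8 6 3 9 4)(2 7)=[8, 1, 7, 9, 0, 5, 3, 2, 6, 4]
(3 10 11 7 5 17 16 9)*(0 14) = (0 14)(3 10 11 7 5 17 16 9) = [14, 1, 2, 10, 4, 17, 6, 5, 8, 3, 11, 7, 12, 13, 0, 15, 9, 16]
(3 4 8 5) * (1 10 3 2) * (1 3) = (1 10)(2 3 4 8 5) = [0, 10, 3, 4, 8, 2, 6, 7, 5, 9, 1]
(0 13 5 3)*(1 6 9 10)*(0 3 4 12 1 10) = (0 13 5 4 12 1 6 9) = [13, 6, 2, 3, 12, 4, 9, 7, 8, 0, 10, 11, 1, 5]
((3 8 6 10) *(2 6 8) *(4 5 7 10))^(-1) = (2 3 10 7 5 4 6)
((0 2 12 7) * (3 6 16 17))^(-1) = ((0 2 12 7)(3 6 16 17))^(-1) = (0 7 12 2)(3 17 16 6)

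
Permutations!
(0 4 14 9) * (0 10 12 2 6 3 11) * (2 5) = (0 4 14 9 10 12 5 2 6 3 11) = [4, 1, 6, 11, 14, 2, 3, 7, 8, 10, 12, 0, 5, 13, 9]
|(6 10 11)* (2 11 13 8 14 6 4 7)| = 20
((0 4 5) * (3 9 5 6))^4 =(0 9 6)(3 4 5) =((0 4 6 3 9 5))^4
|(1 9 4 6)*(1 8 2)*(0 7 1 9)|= 15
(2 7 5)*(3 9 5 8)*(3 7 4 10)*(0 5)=(0 5 2 4 10 3 9)(7 8)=[5, 1, 4, 9, 10, 2, 6, 8, 7, 0, 3]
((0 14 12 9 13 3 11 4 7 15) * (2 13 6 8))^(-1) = (0 15 7 4 11 3 13 2 8 6 9 12 14) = ((0 14 12 9 6 8 2 13 3 11 4 7 15))^(-1)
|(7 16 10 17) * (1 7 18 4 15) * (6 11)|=8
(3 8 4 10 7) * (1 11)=(1 11)(3 8 4 10 7)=[0, 11, 2, 8, 10, 5, 6, 3, 4, 9, 7, 1]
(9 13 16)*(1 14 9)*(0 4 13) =(0 4 13 16 1 14 9) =[4, 14, 2, 3, 13, 5, 6, 7, 8, 0, 10, 11, 12, 16, 9, 15, 1]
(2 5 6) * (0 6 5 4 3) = (0 6 2 4 3) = [6, 1, 4, 0, 3, 5, 2]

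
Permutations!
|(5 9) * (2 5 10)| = 4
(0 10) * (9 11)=(0 10)(9 11)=[10, 1, 2, 3, 4, 5, 6, 7, 8, 11, 0, 9]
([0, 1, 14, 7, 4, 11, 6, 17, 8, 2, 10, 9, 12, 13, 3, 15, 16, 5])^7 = [0, 1, 9, 14, 4, 17, 6, 3, 8, 11, 10, 5, 12, 13, 2, 15, 16, 7]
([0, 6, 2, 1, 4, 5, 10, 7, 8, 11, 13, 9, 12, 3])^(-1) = [0, 3, 2, 13, 4, 5, 1, 7, 8, 11, 6, 9, 12, 10]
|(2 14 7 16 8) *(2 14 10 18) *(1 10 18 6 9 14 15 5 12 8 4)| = 8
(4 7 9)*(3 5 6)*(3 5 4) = (3 4 7 9)(5 6) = [0, 1, 2, 4, 7, 6, 5, 9, 8, 3]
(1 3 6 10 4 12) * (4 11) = [0, 3, 2, 6, 12, 5, 10, 7, 8, 9, 11, 4, 1] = (1 3 6 10 11 4 12)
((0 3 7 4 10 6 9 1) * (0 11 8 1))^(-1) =(0 9 6 10 4 7 3)(1 8 11)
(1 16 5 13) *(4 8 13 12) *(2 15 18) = (1 16 5 12 4 8 13)(2 15 18) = [0, 16, 15, 3, 8, 12, 6, 7, 13, 9, 10, 11, 4, 1, 14, 18, 5, 17, 2]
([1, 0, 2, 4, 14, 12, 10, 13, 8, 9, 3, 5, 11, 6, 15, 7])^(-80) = (15)(5 12 11)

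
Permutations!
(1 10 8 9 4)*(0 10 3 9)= (0 10 8)(1 3 9 4)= [10, 3, 2, 9, 1, 5, 6, 7, 0, 4, 8]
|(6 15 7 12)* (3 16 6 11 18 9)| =|(3 16 6 15 7 12 11 18 9)| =9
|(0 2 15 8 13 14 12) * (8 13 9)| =6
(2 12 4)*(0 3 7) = (0 3 7)(2 12 4) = [3, 1, 12, 7, 2, 5, 6, 0, 8, 9, 10, 11, 4]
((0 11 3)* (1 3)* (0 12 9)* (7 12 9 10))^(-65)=(7 12 10)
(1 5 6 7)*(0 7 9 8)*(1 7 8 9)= (9)(0 8)(1 5 6)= [8, 5, 2, 3, 4, 6, 1, 7, 0, 9]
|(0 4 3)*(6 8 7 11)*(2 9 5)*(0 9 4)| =20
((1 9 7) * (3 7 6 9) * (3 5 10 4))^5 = (1 7 3 4 10 5)(6 9)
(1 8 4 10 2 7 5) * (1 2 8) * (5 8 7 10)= (2 10 7 8 4 5)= [0, 1, 10, 3, 5, 2, 6, 8, 4, 9, 7]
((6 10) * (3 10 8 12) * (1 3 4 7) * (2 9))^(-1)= ((1 3 10 6 8 12 4 7)(2 9))^(-1)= (1 7 4 12 8 6 10 3)(2 9)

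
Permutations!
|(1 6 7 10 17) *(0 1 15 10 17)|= 7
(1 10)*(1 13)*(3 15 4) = (1 10 13)(3 15 4) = [0, 10, 2, 15, 3, 5, 6, 7, 8, 9, 13, 11, 12, 1, 14, 4]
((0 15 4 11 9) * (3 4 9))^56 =(0 9 15)(3 11 4)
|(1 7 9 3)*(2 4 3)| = 6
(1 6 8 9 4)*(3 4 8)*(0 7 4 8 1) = [7, 6, 2, 8, 0, 5, 3, 4, 9, 1] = (0 7 4)(1 6 3 8 9)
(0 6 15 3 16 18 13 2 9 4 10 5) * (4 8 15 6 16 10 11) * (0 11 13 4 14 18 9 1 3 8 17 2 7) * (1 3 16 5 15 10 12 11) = (0 5 1 16 9 17 2 3 12 11 14 18 4 13 7)(8 10 15) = [5, 16, 3, 12, 13, 1, 6, 0, 10, 17, 15, 14, 11, 7, 18, 8, 9, 2, 4]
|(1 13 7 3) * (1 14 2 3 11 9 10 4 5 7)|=6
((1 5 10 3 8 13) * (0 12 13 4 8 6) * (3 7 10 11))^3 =((0 12 13 1 5 11 3 6)(4 8)(7 10))^3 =(0 1 3 12 5 6 13 11)(4 8)(7 10)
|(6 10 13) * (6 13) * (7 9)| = 2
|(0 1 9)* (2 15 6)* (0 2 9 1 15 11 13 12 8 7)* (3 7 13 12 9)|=|(0 15 6 3 7)(2 11 12 8 13 9)|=30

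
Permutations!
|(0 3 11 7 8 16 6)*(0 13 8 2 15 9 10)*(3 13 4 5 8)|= |(0 13 3 11 7 2 15 9 10)(4 5 8 16 6)|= 45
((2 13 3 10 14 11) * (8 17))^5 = ((2 13 3 10 14 11)(8 17))^5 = (2 11 14 10 3 13)(8 17)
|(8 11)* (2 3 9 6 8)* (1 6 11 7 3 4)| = |(1 6 8 7 3 9 11 2 4)| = 9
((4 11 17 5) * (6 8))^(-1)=((4 11 17 5)(6 8))^(-1)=(4 5 17 11)(6 8)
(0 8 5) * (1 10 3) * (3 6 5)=(0 8 3 1 10 6 5)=[8, 10, 2, 1, 4, 0, 5, 7, 3, 9, 6]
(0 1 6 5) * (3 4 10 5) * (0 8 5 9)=[1, 6, 2, 4, 10, 8, 3, 7, 5, 0, 9]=(0 1 6 3 4 10 9)(5 8)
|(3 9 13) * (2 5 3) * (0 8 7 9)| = |(0 8 7 9 13 2 5 3)| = 8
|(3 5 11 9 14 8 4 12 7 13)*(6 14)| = |(3 5 11 9 6 14 8 4 12 7 13)| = 11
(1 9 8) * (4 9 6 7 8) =(1 6 7 8)(4 9) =[0, 6, 2, 3, 9, 5, 7, 8, 1, 4]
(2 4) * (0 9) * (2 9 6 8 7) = (0 6 8 7 2 4 9) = [6, 1, 4, 3, 9, 5, 8, 2, 7, 0]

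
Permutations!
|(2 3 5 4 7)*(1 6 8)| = 15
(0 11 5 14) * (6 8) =(0 11 5 14)(6 8) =[11, 1, 2, 3, 4, 14, 8, 7, 6, 9, 10, 5, 12, 13, 0]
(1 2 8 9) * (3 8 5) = [0, 2, 5, 8, 4, 3, 6, 7, 9, 1] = (1 2 5 3 8 9)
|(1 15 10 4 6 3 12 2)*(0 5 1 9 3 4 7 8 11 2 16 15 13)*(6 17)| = 60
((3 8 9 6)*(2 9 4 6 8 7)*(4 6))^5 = (2 7 3 6 8 9)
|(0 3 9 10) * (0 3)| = |(3 9 10)| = 3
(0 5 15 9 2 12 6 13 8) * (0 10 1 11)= [5, 11, 12, 3, 4, 15, 13, 7, 10, 2, 1, 0, 6, 8, 14, 9]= (0 5 15 9 2 12 6 13 8 10 1 11)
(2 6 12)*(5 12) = (2 6 5 12) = [0, 1, 6, 3, 4, 12, 5, 7, 8, 9, 10, 11, 2]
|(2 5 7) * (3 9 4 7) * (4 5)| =|(2 4 7)(3 9 5)| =3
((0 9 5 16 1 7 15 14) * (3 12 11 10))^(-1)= (0 14 15 7 1 16 5 9)(3 10 11 12)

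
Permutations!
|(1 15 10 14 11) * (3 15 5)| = 7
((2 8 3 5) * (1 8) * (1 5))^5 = ((1 8 3)(2 5))^5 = (1 3 8)(2 5)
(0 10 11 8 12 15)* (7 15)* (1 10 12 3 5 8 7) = (0 12 1 10 11 7 15)(3 5 8) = [12, 10, 2, 5, 4, 8, 6, 15, 3, 9, 11, 7, 1, 13, 14, 0]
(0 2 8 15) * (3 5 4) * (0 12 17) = (0 2 8 15 12 17)(3 5 4) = [2, 1, 8, 5, 3, 4, 6, 7, 15, 9, 10, 11, 17, 13, 14, 12, 16, 0]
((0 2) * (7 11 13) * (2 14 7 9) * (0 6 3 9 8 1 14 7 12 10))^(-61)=((0 7 11 13 8 1 14 12 10)(2 6 3 9))^(-61)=(0 11 8 14 10 7 13 1 12)(2 9 3 6)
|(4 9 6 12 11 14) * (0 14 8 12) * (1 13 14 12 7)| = 11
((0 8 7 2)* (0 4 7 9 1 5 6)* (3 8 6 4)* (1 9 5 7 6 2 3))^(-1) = ((9)(0 2 1 7 3 8 5 4 6))^(-1) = (9)(0 6 4 5 8 3 7 1 2)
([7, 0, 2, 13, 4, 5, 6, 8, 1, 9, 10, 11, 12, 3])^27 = (0 1 8 7)(3 13)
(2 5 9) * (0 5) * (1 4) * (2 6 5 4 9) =(0 4 1 9 6 5 2) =[4, 9, 0, 3, 1, 2, 5, 7, 8, 6]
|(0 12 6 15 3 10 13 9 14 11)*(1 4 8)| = |(0 12 6 15 3 10 13 9 14 11)(1 4 8)| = 30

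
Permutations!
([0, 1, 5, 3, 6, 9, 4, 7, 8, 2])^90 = [0, 1, 2, 3, 4, 5, 6, 7, 8, 9]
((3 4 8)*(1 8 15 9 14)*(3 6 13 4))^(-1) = (1 14 9 15 4 13 6 8)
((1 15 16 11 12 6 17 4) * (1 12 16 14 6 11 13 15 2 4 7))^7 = ((1 2 4 12 11 16 13 15 14 6 17 7))^7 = (1 15 4 6 11 7 13 2 14 12 17 16)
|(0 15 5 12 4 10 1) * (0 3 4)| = 4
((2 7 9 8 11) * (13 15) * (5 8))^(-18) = (15)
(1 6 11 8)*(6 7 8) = [0, 7, 2, 3, 4, 5, 11, 8, 1, 9, 10, 6] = (1 7 8)(6 11)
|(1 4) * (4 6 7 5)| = 5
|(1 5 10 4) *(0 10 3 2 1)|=|(0 10 4)(1 5 3 2)|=12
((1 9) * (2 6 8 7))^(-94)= (9)(2 8)(6 7)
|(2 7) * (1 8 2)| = 4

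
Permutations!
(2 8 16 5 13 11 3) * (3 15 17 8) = (2 3)(5 13 11 15 17 8 16) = [0, 1, 3, 2, 4, 13, 6, 7, 16, 9, 10, 15, 12, 11, 14, 17, 5, 8]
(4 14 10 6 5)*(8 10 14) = (14)(4 8 10 6 5) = [0, 1, 2, 3, 8, 4, 5, 7, 10, 9, 6, 11, 12, 13, 14]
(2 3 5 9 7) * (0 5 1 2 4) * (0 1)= [5, 2, 3, 0, 1, 9, 6, 4, 8, 7]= (0 5 9 7 4 1 2 3)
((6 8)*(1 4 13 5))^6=(1 13)(4 5)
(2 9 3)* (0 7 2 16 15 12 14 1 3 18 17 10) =[7, 3, 9, 16, 4, 5, 6, 2, 8, 18, 0, 11, 14, 13, 1, 12, 15, 10, 17] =(0 7 2 9 18 17 10)(1 3 16 15 12 14)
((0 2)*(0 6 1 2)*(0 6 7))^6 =((0 6 1 2 7))^6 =(0 6 1 2 7)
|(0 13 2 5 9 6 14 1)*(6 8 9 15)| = |(0 13 2 5 15 6 14 1)(8 9)| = 8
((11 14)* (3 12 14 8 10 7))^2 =(3 14 8 7 12 11 10)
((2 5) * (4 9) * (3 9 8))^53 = (2 5)(3 9 4 8)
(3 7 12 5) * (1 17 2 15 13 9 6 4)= (1 17 2 15 13 9 6 4)(3 7 12 5)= [0, 17, 15, 7, 1, 3, 4, 12, 8, 6, 10, 11, 5, 9, 14, 13, 16, 2]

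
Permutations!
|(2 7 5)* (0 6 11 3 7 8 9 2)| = |(0 6 11 3 7 5)(2 8 9)| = 6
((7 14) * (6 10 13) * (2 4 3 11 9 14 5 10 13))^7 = (2 5 14 11 4 10 7 9 3)(6 13)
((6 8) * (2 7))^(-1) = (2 7)(6 8)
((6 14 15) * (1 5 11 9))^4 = ((1 5 11 9)(6 14 15))^4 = (6 14 15)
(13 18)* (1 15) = (1 15)(13 18) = [0, 15, 2, 3, 4, 5, 6, 7, 8, 9, 10, 11, 12, 18, 14, 1, 16, 17, 13]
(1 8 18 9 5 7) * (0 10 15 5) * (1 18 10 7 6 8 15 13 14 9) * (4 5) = (0 7 18 1 15 4 5 6 8 10 13 14 9) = [7, 15, 2, 3, 5, 6, 8, 18, 10, 0, 13, 11, 12, 14, 9, 4, 16, 17, 1]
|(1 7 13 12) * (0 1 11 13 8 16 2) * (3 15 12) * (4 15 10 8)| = |(0 1 7 4 15 12 11 13 3 10 8 16 2)| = 13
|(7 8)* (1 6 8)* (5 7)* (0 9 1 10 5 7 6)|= 15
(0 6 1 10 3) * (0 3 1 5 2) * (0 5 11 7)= (0 6 11 7)(1 10)(2 5)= [6, 10, 5, 3, 4, 2, 11, 0, 8, 9, 1, 7]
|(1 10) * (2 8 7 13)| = 4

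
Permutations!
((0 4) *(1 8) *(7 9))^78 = ((0 4)(1 8)(7 9))^78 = (9)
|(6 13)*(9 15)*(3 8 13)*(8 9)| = |(3 9 15 8 13 6)| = 6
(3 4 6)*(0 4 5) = (0 4 6 3 5) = [4, 1, 2, 5, 6, 0, 3]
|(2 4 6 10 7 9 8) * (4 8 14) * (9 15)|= 14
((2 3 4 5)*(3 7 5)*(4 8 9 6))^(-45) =(9)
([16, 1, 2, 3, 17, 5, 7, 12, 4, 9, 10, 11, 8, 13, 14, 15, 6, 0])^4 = (0 12)(4 6)(7 17)(8 16)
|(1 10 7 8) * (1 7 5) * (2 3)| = 6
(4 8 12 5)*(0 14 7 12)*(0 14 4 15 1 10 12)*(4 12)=(0 12 5 15 1 10 4 8 14 7)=[12, 10, 2, 3, 8, 15, 6, 0, 14, 9, 4, 11, 5, 13, 7, 1]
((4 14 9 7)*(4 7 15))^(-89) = (4 15 9 14)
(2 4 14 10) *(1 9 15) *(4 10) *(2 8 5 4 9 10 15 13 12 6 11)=(1 10 8 5 4 14 9 13 12 6 11 2 15)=[0, 10, 15, 3, 14, 4, 11, 7, 5, 13, 8, 2, 6, 12, 9, 1]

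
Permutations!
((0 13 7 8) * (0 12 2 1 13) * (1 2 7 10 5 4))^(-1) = (1 4 5 10 13)(7 12 8)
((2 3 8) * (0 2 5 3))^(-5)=(0 2)(3 8 5)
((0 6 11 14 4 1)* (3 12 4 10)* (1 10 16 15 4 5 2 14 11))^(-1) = (0 1 6)(2 5 12 3 10 4 15 16 14)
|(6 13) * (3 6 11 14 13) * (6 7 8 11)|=7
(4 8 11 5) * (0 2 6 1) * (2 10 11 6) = (0 10 11 5 4 8 6 1) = [10, 0, 2, 3, 8, 4, 1, 7, 6, 9, 11, 5]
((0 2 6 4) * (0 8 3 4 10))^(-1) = ((0 2 6 10)(3 4 8))^(-1) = (0 10 6 2)(3 8 4)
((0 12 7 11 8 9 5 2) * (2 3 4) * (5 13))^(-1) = ((0 12 7 11 8 9 13 5 3 4 2))^(-1) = (0 2 4 3 5 13 9 8 11 7 12)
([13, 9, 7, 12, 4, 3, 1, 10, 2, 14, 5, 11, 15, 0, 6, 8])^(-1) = [13, 6, 8, 5, 4, 10, 14, 2, 15, 1, 7, 11, 3, 0, 9, 12]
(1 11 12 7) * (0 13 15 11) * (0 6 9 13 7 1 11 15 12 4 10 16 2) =(0 7 11 4 10 16 2)(1 6 9 13 12) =[7, 6, 0, 3, 10, 5, 9, 11, 8, 13, 16, 4, 1, 12, 14, 15, 2]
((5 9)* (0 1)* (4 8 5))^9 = (0 1)(4 8 5 9)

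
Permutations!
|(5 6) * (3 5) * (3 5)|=|(5 6)|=2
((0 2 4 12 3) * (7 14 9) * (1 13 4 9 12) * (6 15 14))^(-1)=(0 3 12 14 15 6 7 9 2)(1 4 13)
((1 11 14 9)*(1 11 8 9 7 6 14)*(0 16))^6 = (16)(1 9)(8 11) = ((0 16)(1 8 9 11)(6 14 7))^6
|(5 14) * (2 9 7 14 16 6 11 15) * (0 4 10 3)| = |(0 4 10 3)(2 9 7 14 5 16 6 11 15)| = 36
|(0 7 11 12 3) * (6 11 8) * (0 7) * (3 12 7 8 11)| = 6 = |(12)(3 8 6)(7 11)|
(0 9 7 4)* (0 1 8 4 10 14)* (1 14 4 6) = (0 9 7 10 4 14)(1 8 6) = [9, 8, 2, 3, 14, 5, 1, 10, 6, 7, 4, 11, 12, 13, 0]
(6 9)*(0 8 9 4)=(0 8 9 6 4)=[8, 1, 2, 3, 0, 5, 4, 7, 9, 6]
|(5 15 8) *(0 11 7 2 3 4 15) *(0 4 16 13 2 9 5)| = 8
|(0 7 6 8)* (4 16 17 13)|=4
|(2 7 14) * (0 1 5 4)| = 12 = |(0 1 5 4)(2 7 14)|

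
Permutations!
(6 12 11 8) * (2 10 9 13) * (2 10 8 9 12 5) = (2 8 6 5)(9 13 10 12 11) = [0, 1, 8, 3, 4, 2, 5, 7, 6, 13, 12, 9, 11, 10]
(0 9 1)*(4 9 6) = [6, 0, 2, 3, 9, 5, 4, 7, 8, 1] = (0 6 4 9 1)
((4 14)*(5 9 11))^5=(4 14)(5 11 9)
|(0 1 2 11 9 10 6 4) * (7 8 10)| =10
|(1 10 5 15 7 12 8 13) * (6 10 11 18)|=11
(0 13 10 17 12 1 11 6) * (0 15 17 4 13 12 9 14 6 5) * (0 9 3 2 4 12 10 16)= (0 10 12 1 11 5 9 14 6 15 17 3 2 4 13 16)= [10, 11, 4, 2, 13, 9, 15, 7, 8, 14, 12, 5, 1, 16, 6, 17, 0, 3]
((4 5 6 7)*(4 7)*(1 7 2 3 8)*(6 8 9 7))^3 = ((1 6 4 5 8)(2 3 9 7))^3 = (1 5 6 8 4)(2 7 9 3)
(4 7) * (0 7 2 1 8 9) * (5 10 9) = [7, 8, 1, 3, 2, 10, 6, 4, 5, 0, 9] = (0 7 4 2 1 8 5 10 9)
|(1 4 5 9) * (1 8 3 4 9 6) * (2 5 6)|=6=|(1 9 8 3 4 6)(2 5)|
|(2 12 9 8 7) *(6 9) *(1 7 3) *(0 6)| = 9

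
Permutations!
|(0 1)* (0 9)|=3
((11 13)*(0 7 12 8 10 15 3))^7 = (15)(11 13)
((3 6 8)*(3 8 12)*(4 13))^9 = (4 13)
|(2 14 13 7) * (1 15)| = 4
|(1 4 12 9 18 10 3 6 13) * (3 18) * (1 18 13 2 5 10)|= 11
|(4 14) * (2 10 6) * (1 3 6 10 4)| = 6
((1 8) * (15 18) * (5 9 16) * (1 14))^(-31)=((1 8 14)(5 9 16)(15 18))^(-31)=(1 14 8)(5 16 9)(15 18)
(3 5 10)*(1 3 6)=(1 3 5 10 6)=[0, 3, 2, 5, 4, 10, 1, 7, 8, 9, 6]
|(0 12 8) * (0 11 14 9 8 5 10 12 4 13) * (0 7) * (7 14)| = |(0 4 13 14 9 8 11 7)(5 10 12)| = 24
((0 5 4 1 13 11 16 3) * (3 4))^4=((0 5 3)(1 13 11 16 4))^4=(0 5 3)(1 4 16 11 13)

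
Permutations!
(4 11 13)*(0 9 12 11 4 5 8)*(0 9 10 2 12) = (0 10 2 12 11 13 5 8 9) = [10, 1, 12, 3, 4, 8, 6, 7, 9, 0, 2, 13, 11, 5]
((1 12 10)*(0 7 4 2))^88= ((0 7 4 2)(1 12 10))^88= (1 12 10)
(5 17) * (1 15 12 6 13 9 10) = (1 15 12 6 13 9 10)(5 17) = [0, 15, 2, 3, 4, 17, 13, 7, 8, 10, 1, 11, 6, 9, 14, 12, 16, 5]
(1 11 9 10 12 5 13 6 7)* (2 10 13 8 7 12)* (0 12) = (0 12 5 8 7 1 11 9 13 6)(2 10) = [12, 11, 10, 3, 4, 8, 0, 1, 7, 13, 2, 9, 5, 6]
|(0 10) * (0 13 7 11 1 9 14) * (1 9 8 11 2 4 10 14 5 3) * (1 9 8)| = 30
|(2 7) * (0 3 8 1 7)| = 6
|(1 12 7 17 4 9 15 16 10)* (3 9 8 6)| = |(1 12 7 17 4 8 6 3 9 15 16 10)| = 12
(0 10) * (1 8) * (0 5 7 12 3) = [10, 8, 2, 0, 4, 7, 6, 12, 1, 9, 5, 11, 3] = (0 10 5 7 12 3)(1 8)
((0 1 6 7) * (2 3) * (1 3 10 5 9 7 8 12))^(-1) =(0 7 9 5 10 2 3)(1 12 8 6)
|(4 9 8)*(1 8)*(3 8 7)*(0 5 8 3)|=7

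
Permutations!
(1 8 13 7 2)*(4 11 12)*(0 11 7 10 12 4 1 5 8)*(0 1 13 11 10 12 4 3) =(0 10 4 7 2 5 8 11 3)(12 13) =[10, 1, 5, 0, 7, 8, 6, 2, 11, 9, 4, 3, 13, 12]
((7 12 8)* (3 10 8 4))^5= ((3 10 8 7 12 4))^5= (3 4 12 7 8 10)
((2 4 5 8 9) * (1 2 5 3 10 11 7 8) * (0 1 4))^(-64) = ((0 1 2)(3 10 11 7 8 9 5 4))^(-64) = (11)(0 2 1)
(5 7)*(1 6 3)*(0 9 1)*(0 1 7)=(0 9 7 5)(1 6 3)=[9, 6, 2, 1, 4, 0, 3, 5, 8, 7]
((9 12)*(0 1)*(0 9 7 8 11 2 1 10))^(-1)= ((0 10)(1 9 12 7 8 11 2))^(-1)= (0 10)(1 2 11 8 7 12 9)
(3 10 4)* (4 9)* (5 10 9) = (3 9 4)(5 10) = [0, 1, 2, 9, 3, 10, 6, 7, 8, 4, 5]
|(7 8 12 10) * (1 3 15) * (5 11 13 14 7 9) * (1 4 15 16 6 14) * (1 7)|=40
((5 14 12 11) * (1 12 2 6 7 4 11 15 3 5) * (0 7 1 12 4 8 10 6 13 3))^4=((0 7 8 10 6 1 4 11 12 15)(2 13 3 5 14))^4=(0 6 12 8 4)(1 15 10 11 7)(2 14 5 3 13)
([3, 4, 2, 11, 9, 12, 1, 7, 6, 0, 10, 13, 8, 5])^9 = [4, 8, 2, 9, 6, 11, 12, 7, 5, 1, 10, 0, 13, 3]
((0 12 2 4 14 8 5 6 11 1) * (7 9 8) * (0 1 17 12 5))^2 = (0 6 17 2 14 9)(4 7 8 5 11 12)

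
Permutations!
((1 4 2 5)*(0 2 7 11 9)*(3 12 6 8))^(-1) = (0 9 11 7 4 1 5 2)(3 8 6 12)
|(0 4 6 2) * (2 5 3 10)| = 7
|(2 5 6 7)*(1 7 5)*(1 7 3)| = |(1 3)(2 7)(5 6)| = 2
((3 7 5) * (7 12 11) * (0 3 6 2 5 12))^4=((0 3)(2 5 6)(7 12 11))^4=(2 5 6)(7 12 11)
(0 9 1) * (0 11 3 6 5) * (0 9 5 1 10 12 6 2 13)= (0 5 9 10 12 6 1 11 3 2 13)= [5, 11, 13, 2, 4, 9, 1, 7, 8, 10, 12, 3, 6, 0]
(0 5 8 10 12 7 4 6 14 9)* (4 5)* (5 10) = [4, 1, 2, 3, 6, 8, 14, 10, 5, 0, 12, 11, 7, 13, 9] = (0 4 6 14 9)(5 8)(7 10 12)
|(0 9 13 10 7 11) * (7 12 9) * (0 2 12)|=8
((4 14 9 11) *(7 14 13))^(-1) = (4 11 9 14 7 13) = ((4 13 7 14 9 11))^(-1)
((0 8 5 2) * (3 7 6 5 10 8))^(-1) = (0 2 5 6 7 3)(8 10)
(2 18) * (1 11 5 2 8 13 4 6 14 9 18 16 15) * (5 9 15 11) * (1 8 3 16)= (1 5 2)(3 16 11 9 18)(4 6 14 15 8 13)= [0, 5, 1, 16, 6, 2, 14, 7, 13, 18, 10, 9, 12, 4, 15, 8, 11, 17, 3]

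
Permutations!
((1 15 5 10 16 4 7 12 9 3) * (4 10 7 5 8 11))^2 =((1 15 8 11 4 5 7 12 9 3)(10 16))^2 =(16)(1 8 4 7 9)(3 15 11 5 12)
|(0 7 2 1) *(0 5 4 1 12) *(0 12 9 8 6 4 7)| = |(12)(1 5 7 2 9 8 6 4)| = 8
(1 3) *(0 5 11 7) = (0 5 11 7)(1 3) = [5, 3, 2, 1, 4, 11, 6, 0, 8, 9, 10, 7]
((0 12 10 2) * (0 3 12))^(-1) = ((2 3 12 10))^(-1) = (2 10 12 3)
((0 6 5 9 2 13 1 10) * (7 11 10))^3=((0 6 5 9 2 13 1 7 11 10))^3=(0 9 1 10 5 13 11 6 2 7)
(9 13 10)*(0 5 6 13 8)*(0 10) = (0 5 6 13)(8 10 9) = [5, 1, 2, 3, 4, 6, 13, 7, 10, 8, 9, 11, 12, 0]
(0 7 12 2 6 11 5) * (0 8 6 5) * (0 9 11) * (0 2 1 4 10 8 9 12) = [7, 4, 5, 3, 10, 9, 2, 0, 6, 11, 8, 12, 1] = (0 7)(1 4 10 8 6 2 5 9 11 12)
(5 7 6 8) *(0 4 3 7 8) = [4, 1, 2, 7, 3, 8, 0, 6, 5] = (0 4 3 7 6)(5 8)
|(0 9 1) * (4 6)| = |(0 9 1)(4 6)| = 6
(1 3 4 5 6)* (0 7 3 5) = [7, 5, 2, 4, 0, 6, 1, 3] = (0 7 3 4)(1 5 6)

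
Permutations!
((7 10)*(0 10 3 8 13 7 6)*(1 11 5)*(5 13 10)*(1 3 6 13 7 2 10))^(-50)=((0 5 3 8 1 11 7 6)(2 10 13))^(-50)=(0 7 1 3)(2 10 13)(5 6 11 8)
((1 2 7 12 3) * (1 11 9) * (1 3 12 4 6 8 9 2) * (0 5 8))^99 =(12)(0 6 4 7 2 11 3 9 8 5)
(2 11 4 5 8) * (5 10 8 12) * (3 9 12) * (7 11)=[0, 1, 7, 9, 10, 3, 6, 11, 2, 12, 8, 4, 5]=(2 7 11 4 10 8)(3 9 12 5)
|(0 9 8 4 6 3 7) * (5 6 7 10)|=|(0 9 8 4 7)(3 10 5 6)|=20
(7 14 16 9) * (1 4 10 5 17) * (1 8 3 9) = (1 4 10 5 17 8 3 9 7 14 16) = [0, 4, 2, 9, 10, 17, 6, 14, 3, 7, 5, 11, 12, 13, 16, 15, 1, 8]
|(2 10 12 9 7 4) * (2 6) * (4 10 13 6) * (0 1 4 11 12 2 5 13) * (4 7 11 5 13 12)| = |(0 1 7 10 2)(4 5 12 9 11)(6 13)| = 10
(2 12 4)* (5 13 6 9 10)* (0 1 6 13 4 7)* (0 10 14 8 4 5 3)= (0 1 6 9 14 8 4 2 12 7 10 3)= [1, 6, 12, 0, 2, 5, 9, 10, 4, 14, 3, 11, 7, 13, 8]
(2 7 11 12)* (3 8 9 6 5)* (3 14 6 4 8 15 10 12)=(2 7 11 3 15 10 12)(4 8 9)(5 14 6)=[0, 1, 7, 15, 8, 14, 5, 11, 9, 4, 12, 3, 2, 13, 6, 10]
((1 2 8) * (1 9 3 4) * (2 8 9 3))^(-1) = ((1 8 3 4)(2 9))^(-1) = (1 4 3 8)(2 9)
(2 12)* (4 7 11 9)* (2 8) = (2 12 8)(4 7 11 9) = [0, 1, 12, 3, 7, 5, 6, 11, 2, 4, 10, 9, 8]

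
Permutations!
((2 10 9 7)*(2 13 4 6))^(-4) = ((2 10 9 7 13 4 6))^(-4) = (2 7 6 9 4 10 13)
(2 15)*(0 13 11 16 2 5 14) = (0 13 11 16 2 15 5 14) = [13, 1, 15, 3, 4, 14, 6, 7, 8, 9, 10, 16, 12, 11, 0, 5, 2]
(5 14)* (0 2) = [2, 1, 0, 3, 4, 14, 6, 7, 8, 9, 10, 11, 12, 13, 5] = (0 2)(5 14)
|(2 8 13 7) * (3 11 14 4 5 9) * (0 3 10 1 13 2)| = 22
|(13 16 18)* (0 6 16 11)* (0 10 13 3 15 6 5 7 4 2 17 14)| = |(0 5 7 4 2 17 14)(3 15 6 16 18)(10 13 11)| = 105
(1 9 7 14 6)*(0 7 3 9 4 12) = [7, 4, 2, 9, 12, 5, 1, 14, 8, 3, 10, 11, 0, 13, 6] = (0 7 14 6 1 4 12)(3 9)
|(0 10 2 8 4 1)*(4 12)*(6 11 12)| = 9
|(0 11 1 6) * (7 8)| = 4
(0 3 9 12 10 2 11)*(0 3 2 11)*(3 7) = (0 2)(3 9 12 10 11 7) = [2, 1, 0, 9, 4, 5, 6, 3, 8, 12, 11, 7, 10]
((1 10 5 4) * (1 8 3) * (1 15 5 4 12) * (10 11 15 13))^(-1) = ((1 11 15 5 12)(3 13 10 4 8))^(-1) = (1 12 5 15 11)(3 8 4 10 13)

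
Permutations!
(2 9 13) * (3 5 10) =(2 9 13)(3 5 10) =[0, 1, 9, 5, 4, 10, 6, 7, 8, 13, 3, 11, 12, 2]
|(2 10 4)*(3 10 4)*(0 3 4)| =5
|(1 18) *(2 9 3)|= |(1 18)(2 9 3)|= 6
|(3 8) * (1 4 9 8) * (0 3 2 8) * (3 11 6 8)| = 9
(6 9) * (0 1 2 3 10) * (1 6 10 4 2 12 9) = (0 6 1 12 9 10)(2 3 4) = [6, 12, 3, 4, 2, 5, 1, 7, 8, 10, 0, 11, 9]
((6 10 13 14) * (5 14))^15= (14)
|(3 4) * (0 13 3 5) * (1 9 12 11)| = 20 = |(0 13 3 4 5)(1 9 12 11)|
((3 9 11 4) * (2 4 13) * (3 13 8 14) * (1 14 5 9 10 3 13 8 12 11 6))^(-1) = (1 6 9 5 8 4 2 13 14)(3 10)(11 12)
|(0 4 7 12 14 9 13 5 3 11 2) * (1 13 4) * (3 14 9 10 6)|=20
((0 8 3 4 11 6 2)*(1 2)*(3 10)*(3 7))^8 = (0 1 11 3 10)(2 6 4 7 8)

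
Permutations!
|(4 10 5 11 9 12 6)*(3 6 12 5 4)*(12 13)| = |(3 6)(4 10)(5 11 9)(12 13)| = 6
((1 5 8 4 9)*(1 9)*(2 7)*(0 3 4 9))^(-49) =(9)(2 7)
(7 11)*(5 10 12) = (5 10 12)(7 11) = [0, 1, 2, 3, 4, 10, 6, 11, 8, 9, 12, 7, 5]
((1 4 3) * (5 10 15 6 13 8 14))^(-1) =(1 3 4)(5 14 8 13 6 15 10)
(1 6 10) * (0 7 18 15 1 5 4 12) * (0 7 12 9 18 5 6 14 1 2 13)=(0 12 7 5 4 9 18 15 2 13)(1 14)(6 10)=[12, 14, 13, 3, 9, 4, 10, 5, 8, 18, 6, 11, 7, 0, 1, 2, 16, 17, 15]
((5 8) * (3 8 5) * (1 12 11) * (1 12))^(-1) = ((3 8)(11 12))^(-1) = (3 8)(11 12)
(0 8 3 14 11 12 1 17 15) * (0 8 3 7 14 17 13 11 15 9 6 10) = (0 3 17 9 6 10)(1 13 11 12)(7 14 15 8) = [3, 13, 2, 17, 4, 5, 10, 14, 7, 6, 0, 12, 1, 11, 15, 8, 16, 9]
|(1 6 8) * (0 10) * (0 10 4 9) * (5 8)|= 12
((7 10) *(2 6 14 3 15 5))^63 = ((2 6 14 3 15 5)(7 10))^63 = (2 3)(5 14)(6 15)(7 10)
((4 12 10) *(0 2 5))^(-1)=((0 2 5)(4 12 10))^(-1)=(0 5 2)(4 10 12)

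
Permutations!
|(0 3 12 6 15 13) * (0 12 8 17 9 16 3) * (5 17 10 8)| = 20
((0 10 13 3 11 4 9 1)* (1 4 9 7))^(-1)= ((0 10 13 3 11 9 4 7 1))^(-1)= (0 1 7 4 9 11 3 13 10)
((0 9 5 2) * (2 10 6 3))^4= (0 6 9 3 5 2 10)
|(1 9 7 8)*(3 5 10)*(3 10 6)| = 12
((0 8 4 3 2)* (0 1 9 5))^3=((0 8 4 3 2 1 9 5))^3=(0 3 9 8 2 5 4 1)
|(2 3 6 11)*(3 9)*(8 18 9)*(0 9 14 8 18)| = |(0 9 3 6 11 2 18 14 8)| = 9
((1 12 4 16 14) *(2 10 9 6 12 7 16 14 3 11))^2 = ((1 7 16 3 11 2 10 9 6 12 4 14))^2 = (1 16 11 10 6 4)(2 9 12 14 7 3)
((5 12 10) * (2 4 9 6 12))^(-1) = ((2 4 9 6 12 10 5))^(-1) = (2 5 10 12 6 9 4)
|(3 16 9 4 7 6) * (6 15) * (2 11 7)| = 9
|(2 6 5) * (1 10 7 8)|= 12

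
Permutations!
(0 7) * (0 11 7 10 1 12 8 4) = (0 10 1 12 8 4)(7 11) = [10, 12, 2, 3, 0, 5, 6, 11, 4, 9, 1, 7, 8]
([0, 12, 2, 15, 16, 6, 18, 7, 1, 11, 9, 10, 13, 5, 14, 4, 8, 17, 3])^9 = (1 16 15 18 5 12 8 4 3 6 13)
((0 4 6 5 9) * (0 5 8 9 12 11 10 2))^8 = ((0 4 6 8 9 5 12 11 10 2))^8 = (0 10 12 9 6)(2 11 5 8 4)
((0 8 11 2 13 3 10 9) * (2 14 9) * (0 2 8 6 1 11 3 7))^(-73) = ((0 6 1 11 14 9 2 13 7)(3 10 8))^(-73) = (0 7 13 2 9 14 11 1 6)(3 8 10)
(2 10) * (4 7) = (2 10)(4 7) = [0, 1, 10, 3, 7, 5, 6, 4, 8, 9, 2]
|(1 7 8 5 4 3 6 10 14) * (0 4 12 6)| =|(0 4 3)(1 7 8 5 12 6 10 14)| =24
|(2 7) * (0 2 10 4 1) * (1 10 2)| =2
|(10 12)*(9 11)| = |(9 11)(10 12)| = 2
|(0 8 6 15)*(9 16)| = 4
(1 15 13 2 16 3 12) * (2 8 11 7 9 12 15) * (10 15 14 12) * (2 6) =[0, 6, 16, 14, 4, 5, 2, 9, 11, 10, 15, 7, 1, 8, 12, 13, 3] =(1 6 2 16 3 14 12)(7 9 10 15 13 8 11)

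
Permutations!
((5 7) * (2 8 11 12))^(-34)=((2 8 11 12)(5 7))^(-34)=(2 11)(8 12)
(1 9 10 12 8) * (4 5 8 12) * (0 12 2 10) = [12, 9, 10, 3, 5, 8, 6, 7, 1, 0, 4, 11, 2] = (0 12 2 10 4 5 8 1 9)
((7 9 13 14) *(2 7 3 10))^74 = ((2 7 9 13 14 3 10))^74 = (2 14 7 3 9 10 13)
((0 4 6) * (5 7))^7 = (0 4 6)(5 7)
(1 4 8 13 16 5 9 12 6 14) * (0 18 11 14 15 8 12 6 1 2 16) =(0 18 11 14 2 16 5 9 6 15 8 13)(1 4 12) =[18, 4, 16, 3, 12, 9, 15, 7, 13, 6, 10, 14, 1, 0, 2, 8, 5, 17, 11]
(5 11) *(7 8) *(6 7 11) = (5 6 7 8 11) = [0, 1, 2, 3, 4, 6, 7, 8, 11, 9, 10, 5]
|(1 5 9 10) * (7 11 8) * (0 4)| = |(0 4)(1 5 9 10)(7 11 8)| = 12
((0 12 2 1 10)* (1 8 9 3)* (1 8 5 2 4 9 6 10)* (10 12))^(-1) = (0 10)(2 5)(3 9 4 12 6 8)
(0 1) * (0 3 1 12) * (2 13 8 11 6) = (0 12)(1 3)(2 13 8 11 6) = [12, 3, 13, 1, 4, 5, 2, 7, 11, 9, 10, 6, 0, 8]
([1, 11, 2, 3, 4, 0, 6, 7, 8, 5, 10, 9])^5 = [0, 1, 2, 3, 4, 5, 6, 7, 8, 9, 10, 11]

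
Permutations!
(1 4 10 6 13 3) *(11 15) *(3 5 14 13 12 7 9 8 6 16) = (1 4 10 16 3)(5 14 13)(6 12 7 9 8)(11 15) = [0, 4, 2, 1, 10, 14, 12, 9, 6, 8, 16, 15, 7, 5, 13, 11, 3]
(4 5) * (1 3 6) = (1 3 6)(4 5) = [0, 3, 2, 6, 5, 4, 1]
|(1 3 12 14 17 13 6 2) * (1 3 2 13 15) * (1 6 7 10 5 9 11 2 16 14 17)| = |(1 16 14)(2 3 12 17 15 6 13 7 10 5 9 11)| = 12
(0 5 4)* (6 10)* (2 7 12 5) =(0 2 7 12 5 4)(6 10) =[2, 1, 7, 3, 0, 4, 10, 12, 8, 9, 6, 11, 5]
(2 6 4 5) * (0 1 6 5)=(0 1 6 4)(2 5)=[1, 6, 5, 3, 0, 2, 4]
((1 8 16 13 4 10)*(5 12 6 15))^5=((1 8 16 13 4 10)(5 12 6 15))^5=(1 10 4 13 16 8)(5 12 6 15)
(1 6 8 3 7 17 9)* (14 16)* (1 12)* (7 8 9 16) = (1 6 9 12)(3 8)(7 17 16 14) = [0, 6, 2, 8, 4, 5, 9, 17, 3, 12, 10, 11, 1, 13, 7, 15, 14, 16]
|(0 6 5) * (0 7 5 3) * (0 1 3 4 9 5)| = |(0 6 4 9 5 7)(1 3)| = 6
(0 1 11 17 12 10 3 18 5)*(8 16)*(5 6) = [1, 11, 2, 18, 4, 0, 5, 7, 16, 9, 3, 17, 10, 13, 14, 15, 8, 12, 6] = (0 1 11 17 12 10 3 18 6 5)(8 16)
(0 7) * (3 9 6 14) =[7, 1, 2, 9, 4, 5, 14, 0, 8, 6, 10, 11, 12, 13, 3] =(0 7)(3 9 6 14)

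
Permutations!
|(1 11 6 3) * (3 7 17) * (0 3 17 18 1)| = |(0 3)(1 11 6 7 18)| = 10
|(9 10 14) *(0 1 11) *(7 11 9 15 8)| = |(0 1 9 10 14 15 8 7 11)| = 9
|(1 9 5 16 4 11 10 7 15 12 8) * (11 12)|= 28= |(1 9 5 16 4 12 8)(7 15 11 10)|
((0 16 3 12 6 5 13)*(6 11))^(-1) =((0 16 3 12 11 6 5 13))^(-1) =(0 13 5 6 11 12 3 16)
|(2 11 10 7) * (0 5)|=4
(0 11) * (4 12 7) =(0 11)(4 12 7) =[11, 1, 2, 3, 12, 5, 6, 4, 8, 9, 10, 0, 7]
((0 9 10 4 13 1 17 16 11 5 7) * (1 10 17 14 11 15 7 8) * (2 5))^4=((0 9 17 16 15 7)(1 14 11 2 5 8)(4 13 10))^4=(0 15 17)(1 5 11)(2 14 8)(4 13 10)(7 16 9)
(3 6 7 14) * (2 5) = (2 5)(3 6 7 14) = [0, 1, 5, 6, 4, 2, 7, 14, 8, 9, 10, 11, 12, 13, 3]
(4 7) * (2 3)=(2 3)(4 7)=[0, 1, 3, 2, 7, 5, 6, 4]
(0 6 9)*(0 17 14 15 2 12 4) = (0 6 9 17 14 15 2 12 4) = [6, 1, 12, 3, 0, 5, 9, 7, 8, 17, 10, 11, 4, 13, 15, 2, 16, 14]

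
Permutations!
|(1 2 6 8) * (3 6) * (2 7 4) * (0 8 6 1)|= 10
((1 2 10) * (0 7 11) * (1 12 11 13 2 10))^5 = ((0 7 13 2 1 10 12 11))^5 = (0 10 13 11 1 7 12 2)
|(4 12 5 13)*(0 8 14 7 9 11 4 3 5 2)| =|(0 8 14 7 9 11 4 12 2)(3 5 13)| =9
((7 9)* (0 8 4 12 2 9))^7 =(12)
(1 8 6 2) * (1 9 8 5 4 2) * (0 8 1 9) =[8, 5, 0, 3, 2, 4, 9, 7, 6, 1] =(0 8 6 9 1 5 4 2)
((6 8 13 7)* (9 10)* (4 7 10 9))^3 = (4 8)(6 10)(7 13)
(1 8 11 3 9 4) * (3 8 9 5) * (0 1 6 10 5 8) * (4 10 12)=(0 1 9 10 5 3 8 11)(4 6 12)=[1, 9, 2, 8, 6, 3, 12, 7, 11, 10, 5, 0, 4]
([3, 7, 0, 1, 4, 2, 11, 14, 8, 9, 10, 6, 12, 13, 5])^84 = (14)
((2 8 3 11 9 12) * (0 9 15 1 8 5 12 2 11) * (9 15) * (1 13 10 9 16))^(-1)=(0 3 8 1 16 11 12 5 2 9 10 13 15)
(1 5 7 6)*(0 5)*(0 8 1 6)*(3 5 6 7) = (0 6 7)(1 8)(3 5) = [6, 8, 2, 5, 4, 3, 7, 0, 1]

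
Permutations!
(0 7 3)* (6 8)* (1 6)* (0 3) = (0 7)(1 6 8) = [7, 6, 2, 3, 4, 5, 8, 0, 1]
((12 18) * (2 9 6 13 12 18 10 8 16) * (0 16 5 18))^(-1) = (0 18 5 8 10 12 13 6 9 2 16)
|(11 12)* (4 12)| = 3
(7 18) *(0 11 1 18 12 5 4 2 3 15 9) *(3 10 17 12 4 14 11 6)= [6, 18, 10, 15, 2, 14, 3, 4, 8, 0, 17, 1, 5, 13, 11, 9, 16, 12, 7]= (0 6 3 15 9)(1 18 7 4 2 10 17 12 5 14 11)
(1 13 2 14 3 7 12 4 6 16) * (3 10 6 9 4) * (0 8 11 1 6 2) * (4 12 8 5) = (0 5 4 9 12 3 7 8 11 1 13)(2 14 10)(6 16) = [5, 13, 14, 7, 9, 4, 16, 8, 11, 12, 2, 1, 3, 0, 10, 15, 6]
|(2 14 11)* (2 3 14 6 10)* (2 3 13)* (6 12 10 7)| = 14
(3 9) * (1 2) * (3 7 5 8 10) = (1 2)(3 9 7 5 8 10) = [0, 2, 1, 9, 4, 8, 6, 5, 10, 7, 3]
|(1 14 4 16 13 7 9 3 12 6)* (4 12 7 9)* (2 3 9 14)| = |(1 2 3 7 4 16 13 14 12 6)| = 10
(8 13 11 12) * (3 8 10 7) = (3 8 13 11 12 10 7) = [0, 1, 2, 8, 4, 5, 6, 3, 13, 9, 7, 12, 10, 11]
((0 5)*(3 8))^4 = (8)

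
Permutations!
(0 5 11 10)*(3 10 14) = (0 5 11 14 3 10) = [5, 1, 2, 10, 4, 11, 6, 7, 8, 9, 0, 14, 12, 13, 3]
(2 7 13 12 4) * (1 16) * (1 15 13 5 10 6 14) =(1 16 15 13 12 4 2 7 5 10 6 14) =[0, 16, 7, 3, 2, 10, 14, 5, 8, 9, 6, 11, 4, 12, 1, 13, 15]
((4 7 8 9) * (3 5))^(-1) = (3 5)(4 9 8 7)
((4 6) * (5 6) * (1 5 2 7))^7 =((1 5 6 4 2 7))^7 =(1 5 6 4 2 7)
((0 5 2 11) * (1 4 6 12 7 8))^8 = ((0 5 2 11)(1 4 6 12 7 8))^8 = (1 6 7)(4 12 8)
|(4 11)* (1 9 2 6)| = 4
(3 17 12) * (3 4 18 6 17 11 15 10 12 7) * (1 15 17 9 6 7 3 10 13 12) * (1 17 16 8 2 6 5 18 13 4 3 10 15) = [0, 1, 6, 11, 13, 18, 9, 15, 2, 5, 17, 16, 3, 12, 14, 4, 8, 10, 7] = (2 6 9 5 18 7 15 4 13 12 3 11 16 8)(10 17)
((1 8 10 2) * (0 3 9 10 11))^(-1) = (0 11 8 1 2 10 9 3)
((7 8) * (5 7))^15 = ((5 7 8))^15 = (8)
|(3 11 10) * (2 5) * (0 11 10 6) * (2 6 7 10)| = 8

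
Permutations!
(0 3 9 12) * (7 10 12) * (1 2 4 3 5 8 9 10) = (0 5 8 9 7 1 2 4 3 10 12) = [5, 2, 4, 10, 3, 8, 6, 1, 9, 7, 12, 11, 0]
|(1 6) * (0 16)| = 2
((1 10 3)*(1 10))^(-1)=(3 10)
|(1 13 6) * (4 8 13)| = |(1 4 8 13 6)| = 5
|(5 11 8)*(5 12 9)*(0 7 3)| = 15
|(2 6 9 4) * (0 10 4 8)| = 7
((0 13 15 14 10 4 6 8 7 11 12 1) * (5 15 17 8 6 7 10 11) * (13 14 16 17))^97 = ((0 14 11 12 1)(4 7 5 15 16 17 8 10))^97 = (0 11 1 14 12)(4 7 5 15 16 17 8 10)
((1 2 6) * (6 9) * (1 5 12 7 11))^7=(1 11 7 12 5 6 9 2)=((1 2 9 6 5 12 7 11))^7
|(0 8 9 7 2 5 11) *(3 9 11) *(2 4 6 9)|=12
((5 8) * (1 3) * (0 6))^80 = ((0 6)(1 3)(5 8))^80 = (8)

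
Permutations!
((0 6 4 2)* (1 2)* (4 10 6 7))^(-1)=((0 7 4 1 2)(6 10))^(-1)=(0 2 1 4 7)(6 10)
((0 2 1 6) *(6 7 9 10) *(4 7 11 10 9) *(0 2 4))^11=(0 7 4)(1 11 10 6 2)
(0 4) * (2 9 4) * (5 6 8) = [2, 1, 9, 3, 0, 6, 8, 7, 5, 4] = (0 2 9 4)(5 6 8)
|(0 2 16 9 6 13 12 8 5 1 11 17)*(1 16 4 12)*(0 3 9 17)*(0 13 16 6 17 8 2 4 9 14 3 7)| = 84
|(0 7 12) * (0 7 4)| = |(0 4)(7 12)| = 2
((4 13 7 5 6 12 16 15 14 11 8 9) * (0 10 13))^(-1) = (0 4 9 8 11 14 15 16 12 6 5 7 13 10)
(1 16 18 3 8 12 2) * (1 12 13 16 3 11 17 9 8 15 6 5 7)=(1 3 15 6 5 7)(2 12)(8 13 16 18 11 17 9)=[0, 3, 12, 15, 4, 7, 5, 1, 13, 8, 10, 17, 2, 16, 14, 6, 18, 9, 11]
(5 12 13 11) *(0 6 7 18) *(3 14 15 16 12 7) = (0 6 3 14 15 16 12 13 11 5 7 18) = [6, 1, 2, 14, 4, 7, 3, 18, 8, 9, 10, 5, 13, 11, 15, 16, 12, 17, 0]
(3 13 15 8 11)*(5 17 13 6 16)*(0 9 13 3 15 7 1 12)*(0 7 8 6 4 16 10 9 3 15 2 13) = [3, 12, 13, 4, 16, 17, 10, 1, 11, 0, 9, 2, 7, 8, 14, 6, 5, 15] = (0 3 4 16 5 17 15 6 10 9)(1 12 7)(2 13 8 11)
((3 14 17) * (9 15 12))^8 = ((3 14 17)(9 15 12))^8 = (3 17 14)(9 12 15)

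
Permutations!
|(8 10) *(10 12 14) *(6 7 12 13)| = 7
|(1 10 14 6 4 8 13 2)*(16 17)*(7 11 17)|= |(1 10 14 6 4 8 13 2)(7 11 17 16)|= 8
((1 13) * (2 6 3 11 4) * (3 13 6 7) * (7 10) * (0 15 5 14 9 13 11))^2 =((0 15 5 14 9 13 1 6 11 4 2 10 7 3))^2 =(0 5 9 1 11 2 7)(3 15 14 13 6 4 10)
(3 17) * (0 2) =[2, 1, 0, 17, 4, 5, 6, 7, 8, 9, 10, 11, 12, 13, 14, 15, 16, 3] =(0 2)(3 17)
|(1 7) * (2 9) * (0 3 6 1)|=|(0 3 6 1 7)(2 9)|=10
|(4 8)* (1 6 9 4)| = 5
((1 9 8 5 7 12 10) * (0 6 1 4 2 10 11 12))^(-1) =(0 7 5 8 9 1 6)(2 4 10)(11 12)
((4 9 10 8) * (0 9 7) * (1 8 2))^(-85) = (0 2 4 9 1 7 10 8)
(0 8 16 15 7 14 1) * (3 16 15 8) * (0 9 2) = (0 3 16 8 15 7 14 1 9 2) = [3, 9, 0, 16, 4, 5, 6, 14, 15, 2, 10, 11, 12, 13, 1, 7, 8]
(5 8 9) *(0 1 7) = (0 1 7)(5 8 9) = [1, 7, 2, 3, 4, 8, 6, 0, 9, 5]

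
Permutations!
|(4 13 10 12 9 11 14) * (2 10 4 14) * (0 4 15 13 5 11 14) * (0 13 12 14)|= |(0 4 5 11 2 10 14 13 15 12 9)|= 11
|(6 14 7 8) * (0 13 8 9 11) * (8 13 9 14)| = 6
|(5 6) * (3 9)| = |(3 9)(5 6)| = 2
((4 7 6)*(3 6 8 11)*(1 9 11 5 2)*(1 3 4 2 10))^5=((1 9 11 4 7 8 5 10)(2 3 6))^5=(1 8 11 10 7 9 5 4)(2 6 3)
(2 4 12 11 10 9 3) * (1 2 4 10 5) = (1 2 10 9 3 4 12 11 5) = [0, 2, 10, 4, 12, 1, 6, 7, 8, 3, 9, 5, 11]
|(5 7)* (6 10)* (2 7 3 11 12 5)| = 4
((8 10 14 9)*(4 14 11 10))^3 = ((4 14 9 8)(10 11))^3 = (4 8 9 14)(10 11)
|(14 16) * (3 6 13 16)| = |(3 6 13 16 14)| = 5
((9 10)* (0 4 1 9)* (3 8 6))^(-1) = (0 10 9 1 4)(3 6 8)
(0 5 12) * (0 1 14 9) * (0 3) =(0 5 12 1 14 9 3) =[5, 14, 2, 0, 4, 12, 6, 7, 8, 3, 10, 11, 1, 13, 9]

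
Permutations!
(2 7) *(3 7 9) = (2 9 3 7) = [0, 1, 9, 7, 4, 5, 6, 2, 8, 3]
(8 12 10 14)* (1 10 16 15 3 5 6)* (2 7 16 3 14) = (1 10 2 7 16 15 14 8 12 3 5 6) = [0, 10, 7, 5, 4, 6, 1, 16, 12, 9, 2, 11, 3, 13, 8, 14, 15]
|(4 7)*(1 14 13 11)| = 4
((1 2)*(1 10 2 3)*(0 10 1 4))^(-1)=((0 10 2 1 3 4))^(-1)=(0 4 3 1 2 10)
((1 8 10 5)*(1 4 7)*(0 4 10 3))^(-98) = ((0 4 7 1 8 3)(5 10))^(-98) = (10)(0 8 7)(1 4 3)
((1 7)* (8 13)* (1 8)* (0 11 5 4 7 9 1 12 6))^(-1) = (0 6 12 13 8 7 4 5 11)(1 9)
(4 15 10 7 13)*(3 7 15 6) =[0, 1, 2, 7, 6, 5, 3, 13, 8, 9, 15, 11, 12, 4, 14, 10] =(3 7 13 4 6)(10 15)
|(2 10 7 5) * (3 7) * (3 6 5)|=|(2 10 6 5)(3 7)|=4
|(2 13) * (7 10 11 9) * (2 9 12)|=7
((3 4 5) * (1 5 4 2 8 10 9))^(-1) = (1 9 10 8 2 3 5)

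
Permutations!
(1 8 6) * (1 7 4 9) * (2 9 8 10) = (1 10 2 9)(4 8 6 7) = [0, 10, 9, 3, 8, 5, 7, 4, 6, 1, 2]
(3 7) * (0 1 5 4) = (0 1 5 4)(3 7) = [1, 5, 2, 7, 0, 4, 6, 3]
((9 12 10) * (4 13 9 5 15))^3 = ((4 13 9 12 10 5 15))^3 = (4 12 15 9 5 13 10)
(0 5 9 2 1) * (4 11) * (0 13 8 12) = (0 5 9 2 1 13 8 12)(4 11) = [5, 13, 1, 3, 11, 9, 6, 7, 12, 2, 10, 4, 0, 8]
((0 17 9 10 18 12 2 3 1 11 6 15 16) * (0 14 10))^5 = (0 9 17)(1 14 3 16 2 15 12 6 18 11 10)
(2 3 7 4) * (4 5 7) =(2 3 4)(5 7) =[0, 1, 3, 4, 2, 7, 6, 5]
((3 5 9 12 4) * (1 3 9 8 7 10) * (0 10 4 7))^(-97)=(0 8 5 3 1 10)(4 7 12 9)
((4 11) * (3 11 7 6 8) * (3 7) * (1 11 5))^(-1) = (1 5 3 4 11)(6 7 8)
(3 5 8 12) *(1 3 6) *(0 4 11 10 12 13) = (0 4 11 10 12 6 1 3 5 8 13) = [4, 3, 2, 5, 11, 8, 1, 7, 13, 9, 12, 10, 6, 0]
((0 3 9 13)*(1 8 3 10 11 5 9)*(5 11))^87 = (0 5 13 10 9)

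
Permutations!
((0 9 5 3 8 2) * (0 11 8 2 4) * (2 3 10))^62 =((0 9 5 10 2 11 8 4))^62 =(0 8 2 5)(4 11 10 9)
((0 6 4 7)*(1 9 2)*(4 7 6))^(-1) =(0 7 6 4)(1 2 9)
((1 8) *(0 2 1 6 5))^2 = ((0 2 1 8 6 5))^2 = (0 1 6)(2 8 5)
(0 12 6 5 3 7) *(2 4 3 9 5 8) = (0 12 6 8 2 4 3 7)(5 9) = [12, 1, 4, 7, 3, 9, 8, 0, 2, 5, 10, 11, 6]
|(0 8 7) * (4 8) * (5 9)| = 4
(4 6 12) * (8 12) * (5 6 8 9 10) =(4 8 12)(5 6 9 10) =[0, 1, 2, 3, 8, 6, 9, 7, 12, 10, 5, 11, 4]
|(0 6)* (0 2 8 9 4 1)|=|(0 6 2 8 9 4 1)|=7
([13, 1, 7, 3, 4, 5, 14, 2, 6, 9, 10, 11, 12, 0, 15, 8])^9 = (0 13)(2 7)(6 14 15 8)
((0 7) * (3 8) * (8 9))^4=((0 7)(3 9 8))^4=(3 9 8)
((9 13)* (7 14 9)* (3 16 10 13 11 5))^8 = (3 5 11 9 14 7 13 10 16)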